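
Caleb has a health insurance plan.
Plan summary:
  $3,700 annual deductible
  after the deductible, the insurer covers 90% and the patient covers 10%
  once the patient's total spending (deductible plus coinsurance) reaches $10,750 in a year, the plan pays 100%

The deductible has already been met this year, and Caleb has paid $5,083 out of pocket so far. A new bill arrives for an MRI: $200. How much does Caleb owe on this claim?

$20

With the deductible met, the entire $200 is subject to coinsurance.
10% of $200 = $20 falls to the patient.
Cumulative spending $5,083 + $20 = $5,103 stays under the $10,750 maximum.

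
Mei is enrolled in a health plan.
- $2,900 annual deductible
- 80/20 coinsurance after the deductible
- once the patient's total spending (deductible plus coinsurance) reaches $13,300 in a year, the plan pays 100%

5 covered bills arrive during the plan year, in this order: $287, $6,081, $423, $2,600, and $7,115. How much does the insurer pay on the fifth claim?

$5,692

Claim 1 — $287: fully absorbed by the deductible. Patient owes $287 (running OOP $287). Insurer: $287 − $287 = $0.
Claim 2 — $6,081: $2,613 finishes the deductible; $3,468 goes to coinsurance; patient's 20% is $693.60. Cost to patient: $3,306.60. OOP to date $3,593.60. Plan pays $6,081 − $3,306.60 = $2,774.40.
Claim 3 — $423: deductible already satisfied, so patient's share is 20% × $423 = $84.60. Patient pays $84.60; OOP now $3,678.20. Plan pays $423 − $84.60 = $338.40.
Claim 4 — $2,600: 20% coinsurance on $2,600 = $520. Patient owes $520 (running OOP $4,198.20). Plan pays $2,600 − $520 = $2,080.
Claim 5 — $7,115: deductible already satisfied, so patient's share is 20% × $7,115 = $1,423. Cost to patient: $1,423. OOP to date $5,621.20. Plan pays $7,115 − $1,423 = $5,692.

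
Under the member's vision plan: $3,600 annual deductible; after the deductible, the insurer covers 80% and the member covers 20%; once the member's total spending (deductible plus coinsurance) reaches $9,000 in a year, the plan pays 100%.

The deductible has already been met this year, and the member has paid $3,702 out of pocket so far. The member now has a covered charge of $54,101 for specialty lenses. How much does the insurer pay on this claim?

The deductible is already satisfied, so the full bill goes to coinsurance.
20% of $54,101 = $10,820.20 falls to the member.
That would bring total out-of-pocket to $14,522.20, past the $9,000 cap. The member is capped at $9,000 − $3,702 = $5,298 on this claim.
The insurer covers the remainder: $54,101 − $5,298 = $48,803.

$48,803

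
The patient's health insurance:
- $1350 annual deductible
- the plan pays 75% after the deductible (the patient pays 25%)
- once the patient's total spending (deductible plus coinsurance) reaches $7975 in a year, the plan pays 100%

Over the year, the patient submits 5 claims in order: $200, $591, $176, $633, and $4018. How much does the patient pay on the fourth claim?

$445.50

Claim 1 ($200): fully absorbed by the deductible. Cost to patient: $200. OOP to date $200.
Claim 2 ($591): fully absorbed by the deductible. Patient pays $591; OOP now $791.
Claim 3 ($176): entire amount goes to the deductible. Patient pays $176; OOP now $967.
Claim 4 ($633): deductible takes $383, $250 remains; coinsurance $250 × 25% = $62.50. Cost to patient: $445.50. OOP to date $1412.50.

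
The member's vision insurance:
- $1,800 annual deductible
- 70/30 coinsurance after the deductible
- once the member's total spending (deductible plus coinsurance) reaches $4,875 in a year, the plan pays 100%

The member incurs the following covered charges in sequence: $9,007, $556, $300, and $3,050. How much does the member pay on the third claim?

Claim 1 ($9,007): $1,800 to deductible, leaving $7,207; coinsurance $7,207 × 30% = $2,162.10. Cost to member: $3,962.10. OOP to date $3,962.10.
Claim 2 ($556): 30% coinsurance on $556 = $166.80. Member owes $166.80 (running OOP $4,128.90).
Claim 3 ($300): deductible met; 30% of $300 = $90. Member pays $90; OOP now $4,218.90.

$90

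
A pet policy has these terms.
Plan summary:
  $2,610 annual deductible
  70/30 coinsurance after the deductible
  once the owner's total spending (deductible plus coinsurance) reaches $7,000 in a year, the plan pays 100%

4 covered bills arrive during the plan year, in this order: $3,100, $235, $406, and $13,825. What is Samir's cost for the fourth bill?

$4,050.70

Claim 1 ($3,100): $2,610 to deductible, leaving $490; coinsurance $490 × 30% = $147. Owner owes $2,757 (running OOP $2,757).
Claim 2 ($235): deductible met; 30% of $235 = $70.50. Cost to owner: $70.50. OOP to date $2,827.50.
Claim 3 ($406): deductible already satisfied, so owner's share is 30% × $406 = $121.80. Owner owes $121.80 (running OOP $2,949.30).
Claim 4 ($13,825): deductible met; 30% of $13,825 = $4,147.50. Adding that to $2,949.30 gives $7,096.80, past the $7,000 cap; owner pays only $7,000 − $2,949.30 = $4,050.70.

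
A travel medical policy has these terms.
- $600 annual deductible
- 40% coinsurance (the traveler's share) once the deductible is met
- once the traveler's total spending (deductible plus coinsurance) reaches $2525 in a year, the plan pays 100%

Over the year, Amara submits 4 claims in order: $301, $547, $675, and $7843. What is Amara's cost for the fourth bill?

$1555.80

Claim 1 ($301): fully absorbed by the deductible. Traveler pays $301; OOP now $301.
Claim 2 ($547): $299 to deductible, leaving $248; 40% of $248 = $99.20. Cost to traveler: $398.20. OOP to date $699.20.
Claim 3 ($675): deductible already satisfied, so traveler's share is 40% × $675 = $270. Traveler owes $270 (running OOP $969.20).
Claim 4 ($7843): deductible met; 40% of $7843 = $3137.20. OOP would hit $4106.40 > $2525, so the cap limits the traveler to $2525 − $969.20 = $1555.80.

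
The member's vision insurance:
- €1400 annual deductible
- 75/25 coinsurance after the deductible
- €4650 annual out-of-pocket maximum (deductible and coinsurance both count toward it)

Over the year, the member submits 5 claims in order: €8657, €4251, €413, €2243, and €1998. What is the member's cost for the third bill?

€103.25

Bill 1, €8657: €1400 finishes the deductible; €7257 goes to coinsurance; coinsurance €7257 × 25% = €1814.25. Member pays €3214.25; OOP now €3214.25.
Bill 2, €4251: 25% coinsurance on €4251 = €1062.75. Member owes €1062.75 (running OOP €4277).
Bill 3, €413: deductible met; 25% of €413 = €103.25. Cost to member: €103.25. OOP to date €4380.25.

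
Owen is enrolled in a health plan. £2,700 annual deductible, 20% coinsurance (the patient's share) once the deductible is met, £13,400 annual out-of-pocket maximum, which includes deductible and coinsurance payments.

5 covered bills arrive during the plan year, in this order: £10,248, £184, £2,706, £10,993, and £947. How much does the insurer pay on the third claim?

£2,164.80

#1 (£10,248): deductible takes £2,700, £7,548 remains; coinsurance £7,548 × 20% = £1,509.60. Patient pays £4,209.60; OOP now £4,209.60. Insurer: £10,248 − £4,209.60 = £6,038.40.
#2 (£184): deductible already satisfied, so patient's share is 20% × £184 = £36.80. Patient pays £36.80; OOP now £4,246.40. Insurer: £184 − £36.80 = £147.20.
#3 (£2,706): deductible met; 20% of £2,706 = £541.20. Patient pays £541.20; OOP now £4,787.60. Insurer: £2,706 − £541.20 = £2,164.80.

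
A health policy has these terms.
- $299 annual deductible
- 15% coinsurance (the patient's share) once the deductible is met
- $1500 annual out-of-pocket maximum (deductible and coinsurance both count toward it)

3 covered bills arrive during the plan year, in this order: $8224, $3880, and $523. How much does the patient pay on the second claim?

#1 ($8224): $299 to deductible, leaving $7925; 15% of $7925 = $1188.75. Patient pays $1487.75; OOP now $1487.75.
#2 ($3880): 15% coinsurance on $3880 = $582. OOP would hit $2069.75 > $1500, so the cap limits the patient to $1500 − $1487.75 = $12.25.

$12.25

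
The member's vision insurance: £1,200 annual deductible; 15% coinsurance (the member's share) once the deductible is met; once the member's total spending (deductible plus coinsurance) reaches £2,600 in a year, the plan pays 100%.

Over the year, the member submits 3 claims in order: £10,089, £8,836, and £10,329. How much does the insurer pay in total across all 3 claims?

Bill 1, £10,089: £1,200 finishes the deductible; £8,889 goes to coinsurance; coinsurance £8,889 × 15% = £1,333.35. Member owes £2,533.35 (running OOP £2,533.35). Insurer: £10,089 − £2,533.35 = £7,555.65.
Bill 2, £8,836: deductible met; 15% of £8,836 = £1,325.40. Adding that to £2,533.35 gives £3,858.75, past the £2,600 cap; member pays only £2,600 − £2,533.35 = £66.65. Plan pays £8,836 − £66.65 = £8,769.35.
Bill 3, £10,329: 15% coinsurance on £10,329 = £1,549.35. Adding that to £2,600 gives £4,149.35, past the £2,600 cap; member pays only £2,600 − £2,600 = £0. Insurer: £10,329 − £0 = £10,329.
Insurer total = bills − member's total = £29,254 − £2,600 = £26,654.

£26,654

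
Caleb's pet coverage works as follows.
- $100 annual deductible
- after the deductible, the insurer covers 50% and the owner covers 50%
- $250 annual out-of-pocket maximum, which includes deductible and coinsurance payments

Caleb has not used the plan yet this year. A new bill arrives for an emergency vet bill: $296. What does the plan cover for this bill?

$98

The full $100 deductible is still open; $100 of this bill applies to it.
After the $100 deductible portion, $296 − $100 = $196 is subject to coinsurance.
Coinsurance: $196 × 50% = $98.
That puts the owner's cost at $100 + $98 = $198 before any cap.
Cumulative spending $0 + $198 = $198 stays under the $250 maximum.
The plan picks up $296 − $198 = $98.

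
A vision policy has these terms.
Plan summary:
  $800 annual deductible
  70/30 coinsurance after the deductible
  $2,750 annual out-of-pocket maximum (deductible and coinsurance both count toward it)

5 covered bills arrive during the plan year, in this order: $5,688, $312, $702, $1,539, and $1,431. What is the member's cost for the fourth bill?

$179.40

Bill 1, $5,688: $800 to deductible, leaving $4,888; coinsurance $4,888 × 30% = $1,466.40. Member pays $2,266.40; OOP now $2,266.40.
Bill 2, $312: deductible met; 30% of $312 = $93.60. Member owes $93.60 (running OOP $2,360).
Bill 3, $702: 30% coinsurance on $702 = $210.60. Member owes $210.60 (running OOP $2,570.60).
Bill 4, $1,539: 30% coinsurance on $1,539 = $461.70. OOP would hit $3,032.30 > $2,750, so the cap limits the member to $2,750 − $2,570.60 = $179.40.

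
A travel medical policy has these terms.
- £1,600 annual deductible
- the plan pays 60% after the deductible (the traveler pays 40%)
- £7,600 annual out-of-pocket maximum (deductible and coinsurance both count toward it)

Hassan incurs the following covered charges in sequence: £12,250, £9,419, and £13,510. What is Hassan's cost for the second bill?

£1,740

Claim 1 — £12,250: £1,600 to deductible, leaving £10,650; coinsurance £10,650 × 40% = £4,260. Traveler pays £5,860; OOP now £5,860.
Claim 2 — £9,419: deductible already satisfied, so traveler's share is 40% × £9,419 = £3,767.60. OOP would hit £9,627.60 > £7,600, so the cap limits the traveler to £7,600 − £5,860 = £1,740.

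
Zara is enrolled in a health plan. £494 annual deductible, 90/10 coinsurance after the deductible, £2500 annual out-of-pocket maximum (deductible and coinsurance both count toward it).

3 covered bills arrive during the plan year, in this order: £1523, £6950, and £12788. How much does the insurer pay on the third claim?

#1 (£1523): deductible takes £494, £1029 remains; patient's 10% is £102.90. Patient pays £596.90; OOP now £596.90. Plan pays £1523 − £596.90 = £926.10.
#2 (£6950): deductible already satisfied, so patient's share is 10% × £6950 = £695. Patient pays £695; OOP now £1291.90. Plan pays £6950 − £695 = £6255.
#3 (£12788): deductible met; 10% of £12788 = £1278.80. OOP would hit £2570.70 > £2500, so the cap limits the patient to £2500 − £1291.90 = £1208.10. Insurer: £12788 − £1208.10 = £11579.90.

£11579.90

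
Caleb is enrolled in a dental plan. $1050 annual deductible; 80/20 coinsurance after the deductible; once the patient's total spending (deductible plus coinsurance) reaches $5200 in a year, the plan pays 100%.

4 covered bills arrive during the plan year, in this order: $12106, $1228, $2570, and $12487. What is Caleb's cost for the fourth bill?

$1179.20

#1 ($12106): $1050 to deductible, leaving $11056; 20% of $11056 = $2211.20. Patient owes $3261.20 (running OOP $3261.20).
#2 ($1228): deductible already satisfied, so patient's share is 20% × $1228 = $245.60. Cost to patient: $245.60. OOP to date $3506.80.
#3 ($2570): 20% coinsurance on $2570 = $514. Cost to patient: $514. OOP to date $4020.80.
#4 ($12487): deductible already satisfied, so patient's share is 20% × $12487 = $2497.40. That would push OOP to $6518.20, over the $5200 cap, so patient pays $5200 − $4020.80 = $1179.20.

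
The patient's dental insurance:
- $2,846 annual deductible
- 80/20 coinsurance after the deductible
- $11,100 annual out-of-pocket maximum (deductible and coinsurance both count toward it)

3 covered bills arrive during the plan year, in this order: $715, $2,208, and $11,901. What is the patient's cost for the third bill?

Bill 1, $715: fully absorbed by the deductible. Patient owes $715 (running OOP $715).
Bill 2, $2,208: $2,131 finishes the deductible; $77 goes to coinsurance; 20% of $77 = $15.40. Cost to patient: $2,146.40. OOP to date $2,861.40.
Bill 3, $11,901: deductible already satisfied, so patient's share is 20% × $11,901 = $2,380.20. Patient owes $2,380.20 (running OOP $5,241.60).

$2,380.20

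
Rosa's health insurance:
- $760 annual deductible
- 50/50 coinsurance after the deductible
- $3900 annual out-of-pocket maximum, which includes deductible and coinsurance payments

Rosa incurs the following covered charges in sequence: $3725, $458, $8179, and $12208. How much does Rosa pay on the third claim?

Claim 1 ($3725): deductible takes $760, $2965 remains; 50% of $2965 = $1482.50. Patient pays $2242.50; OOP now $2242.50.
Claim 2 ($458): deductible already satisfied, so patient's share is 50% × $458 = $229. Patient owes $229 (running OOP $2471.50).
Claim 3 ($8179): deductible met; 50% of $8179 = $4089.50. Adding that to $2471.50 gives $6561, past the $3900 cap; patient pays only $3900 − $2471.50 = $1428.50.

$1428.50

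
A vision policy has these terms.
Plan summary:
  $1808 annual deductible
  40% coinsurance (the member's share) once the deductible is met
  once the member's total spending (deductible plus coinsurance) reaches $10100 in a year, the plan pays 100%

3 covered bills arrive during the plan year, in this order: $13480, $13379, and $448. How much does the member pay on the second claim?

Claim 1 — $13480: deductible takes $1808, $11672 remains; 40% of $11672 = $4668.80. Member pays $6476.80; OOP now $6476.80.
Claim 2 — $13379: 40% coinsurance on $13379 = $5351.60. Adding that to $6476.80 gives $11828.40, past the $10100 cap; member pays only $10100 − $6476.80 = $3623.20.

$3623.20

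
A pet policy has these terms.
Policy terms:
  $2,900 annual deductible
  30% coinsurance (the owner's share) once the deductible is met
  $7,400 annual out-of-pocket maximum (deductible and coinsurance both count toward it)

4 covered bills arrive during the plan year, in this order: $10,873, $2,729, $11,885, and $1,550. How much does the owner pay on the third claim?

$1,289.40

Claim 1 — $10,873: deductible takes $2,900, $7,973 remains; coinsurance $7,973 × 30% = $2,391.90. Owner pays $5,291.90; OOP now $5,291.90.
Claim 2 — $2,729: deductible met; 30% of $2,729 = $818.70. Owner pays $818.70; OOP now $6,110.60.
Claim 3 — $11,885: 30% coinsurance on $11,885 = $3,565.50. That would push OOP to $9,676.10, over the $7,400 cap, so owner pays $7,400 − $6,110.60 = $1,289.40.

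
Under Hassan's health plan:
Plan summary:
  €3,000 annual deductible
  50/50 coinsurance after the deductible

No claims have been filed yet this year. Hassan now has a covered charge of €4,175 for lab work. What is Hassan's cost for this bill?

Deductible not yet touched, so the first €3,000 of the bill goes to the deductible.
The remaining €1,175 (= €4,175 − €3,000) moves to coinsurance.
Coinsurance: €1,175 × 50% = €587.50.
So the patient owes €3,000 + €587.50 = €3,587.50.

€3,587.50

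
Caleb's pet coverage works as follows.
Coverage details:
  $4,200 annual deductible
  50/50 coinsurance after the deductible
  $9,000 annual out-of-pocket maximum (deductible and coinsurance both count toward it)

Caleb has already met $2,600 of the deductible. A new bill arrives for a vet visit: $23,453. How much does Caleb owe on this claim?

$6,400

Remaining deductible: $4,200 − $2,600 = $1,600.
That leaves $23,453 − $1,600 = $21,853 for coinsurance.
50% of $21,853 = $10,926.50 falls to the owner.
So the owner owes $1,600 + $10,926.50 = $12,526.50 before any cap.
Adding $12,526.50 to the $2,600 already spent would give $15,126.50, which exceeds the $9,000 cap; the owner pays just $9,000 − $2,600 = $6,400.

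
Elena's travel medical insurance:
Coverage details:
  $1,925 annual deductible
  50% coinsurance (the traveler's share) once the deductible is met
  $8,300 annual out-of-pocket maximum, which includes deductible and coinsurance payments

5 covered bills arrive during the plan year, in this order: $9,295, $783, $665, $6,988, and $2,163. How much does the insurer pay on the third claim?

Claim 1 — $9,295: $1,925 to deductible, leaving $7,370; traveler's 50% is $3,685. Traveler owes $5,610 (running OOP $5,610). Insurer: $9,295 − $5,610 = $3,685.
Claim 2 — $783: deductible met; 50% of $783 = $391.50. Traveler owes $391.50 (running OOP $6,001.50). Plan pays $783 − $391.50 = $391.50.
Claim 3 — $665: 50% coinsurance on $665 = $332.50. Cost to traveler: $332.50. OOP to date $6,334. Insurer: $665 − $332.50 = $332.50.

$332.50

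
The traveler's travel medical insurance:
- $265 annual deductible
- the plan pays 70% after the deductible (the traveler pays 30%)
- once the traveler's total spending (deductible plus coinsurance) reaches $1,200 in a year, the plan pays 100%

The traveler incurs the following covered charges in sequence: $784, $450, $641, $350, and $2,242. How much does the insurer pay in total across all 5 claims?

#1 ($784): deductible takes $265, $519 remains; 30% of $519 = $155.70. Traveler pays $420.70; OOP now $420.70. Insurer: $784 − $420.70 = $363.30.
#2 ($450): deductible met; 30% of $450 = $135. Cost to traveler: $135. OOP to date $555.70. Plan pays $450 − $135 = $315.
#3 ($641): deductible already satisfied, so traveler's share is 30% × $641 = $192.30. Traveler pays $192.30; OOP now $748. Plan pays $641 − $192.30 = $448.70.
#4 ($350): deductible already satisfied, so traveler's share is 30% × $350 = $105. Traveler pays $105; OOP now $853. Plan pays $350 − $105 = $245.
#5 ($2,242): deductible met; 30% of $2,242 = $672.60. Adding that to $853 gives $1,525.60, past the $1,200 cap; traveler pays only $1,200 − $853 = $347. Plan pays $2,242 − $347 = $1,895.
Insurer total = bills − traveler's total = $4,467 − $1,200 = $3,267.

$3,267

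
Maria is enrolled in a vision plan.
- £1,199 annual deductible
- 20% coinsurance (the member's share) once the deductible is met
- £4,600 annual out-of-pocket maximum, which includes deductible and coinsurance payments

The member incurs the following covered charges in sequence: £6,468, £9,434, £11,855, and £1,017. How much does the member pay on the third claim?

£460.40

#1 (£6,468): £1,199 to deductible, leaving £5,269; member's 20% is £1,053.80. Member owes £2,252.80 (running OOP £2,252.80).
#2 (£9,434): 20% coinsurance on £9,434 = £1,886.80. Cost to member: £1,886.80. OOP to date £4,139.60.
#3 (£11,855): deductible already satisfied, so member's share is 20% × £11,855 = £2,371. OOP would hit £6,510.60 > £4,600, so the cap limits the member to £4,600 − £4,139.60 = £460.40.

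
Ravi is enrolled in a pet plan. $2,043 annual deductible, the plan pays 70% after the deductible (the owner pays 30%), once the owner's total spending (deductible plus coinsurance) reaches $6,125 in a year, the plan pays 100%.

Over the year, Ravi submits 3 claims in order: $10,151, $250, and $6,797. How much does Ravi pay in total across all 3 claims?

Claim 1 ($10,151): $2,043 finishes the deductible; $8,108 goes to coinsurance; coinsurance $8,108 × 30% = $2,432.40. Cost to owner: $4,475.40. OOP to date $4,475.40.
Claim 2 ($250): deductible already satisfied, so owner's share is 30% × $250 = $75. Cost to owner: $75. OOP to date $4,550.40.
Claim 3 ($6,797): 30% coinsurance on $6,797 = $2,039.10. OOP would hit $6,589.50 > $6,125, so the cap limits the owner to $6,125 − $4,550.40 = $1,574.60.
Summing the owner's payments: $4,475.40 + $75 + $1,574.60 = $6,125.

$6,125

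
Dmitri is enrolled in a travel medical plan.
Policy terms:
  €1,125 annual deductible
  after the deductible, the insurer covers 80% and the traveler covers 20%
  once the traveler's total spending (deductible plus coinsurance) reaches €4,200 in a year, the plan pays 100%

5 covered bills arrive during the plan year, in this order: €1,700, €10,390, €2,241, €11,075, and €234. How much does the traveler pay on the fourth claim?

Bill 1, €1,700: €1,125 to deductible, leaving €575; traveler's 20% is €115. Traveler pays €1,240; OOP now €1,240.
Bill 2, €10,390: deductible met; 20% of €10,390 = €2,078. Cost to traveler: €2,078. OOP to date €3,318.
Bill 3, €2,241: deductible already satisfied, so traveler's share is 20% × €2,241 = €448.20. Traveler pays €448.20; OOP now €3,766.20.
Bill 4, €11,075: deductible already satisfied, so traveler's share is 20% × €11,075 = €2,215. That would push OOP to €5,981.20, over the €4,200 cap, so traveler pays €4,200 − €3,766.20 = €433.80.

€433.80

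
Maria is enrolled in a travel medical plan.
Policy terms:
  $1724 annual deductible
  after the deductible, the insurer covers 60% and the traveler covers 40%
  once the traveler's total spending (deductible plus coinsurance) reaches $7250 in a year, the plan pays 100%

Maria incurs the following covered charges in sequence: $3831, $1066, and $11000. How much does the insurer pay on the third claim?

$6743.20

Claim 1 — $3831: $1724 finishes the deductible; $2107 goes to coinsurance; 40% of $2107 = $842.80. Traveler pays $2566.80; OOP now $2566.80. Insurer: $3831 − $2566.80 = $1264.20.
Claim 2 — $1066: deductible already satisfied, so traveler's share is 40% × $1066 = $426.40. Traveler owes $426.40 (running OOP $2993.20). Insurer: $1066 − $426.40 = $639.60.
Claim 3 — $11000: deductible met; 40% of $11000 = $4400. OOP would hit $7393.20 > $7250, so the cap limits the traveler to $7250 − $2993.20 = $4256.80. Insurer: $11000 − $4256.80 = $6743.20.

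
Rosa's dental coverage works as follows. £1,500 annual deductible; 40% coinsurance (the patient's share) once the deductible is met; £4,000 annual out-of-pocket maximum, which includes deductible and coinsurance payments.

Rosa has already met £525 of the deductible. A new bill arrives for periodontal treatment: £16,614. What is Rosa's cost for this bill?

£525 of the £1,500 deductible is already met, leaving £975.
That leaves £16,614 − £975 = £15,639 for coinsurance.
Coinsurance: £15,639 × 40% = £6,255.60.
That puts the patient's cost at £975 + £6,255.60 = £7,230.60 before any cap.
Adding £7,230.60 to the £525 already spent would give £7,755.60, which exceeds the £4,000 cap; the patient pays just £4,000 − £525 = £3,475.

£3,475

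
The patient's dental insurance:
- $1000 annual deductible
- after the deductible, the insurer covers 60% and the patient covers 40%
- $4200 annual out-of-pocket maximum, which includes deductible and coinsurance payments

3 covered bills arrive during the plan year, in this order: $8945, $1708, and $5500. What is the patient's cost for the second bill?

$22

Bill 1, $8945: $1000 finishes the deductible; $7945 goes to coinsurance; coinsurance $7945 × 40% = $3178. Patient owes $4178 (running OOP $4178).
Bill 2, $1708: deductible already satisfied, so patient's share is 40% × $1708 = $683.20. That would push OOP to $4861.20, over the $4200 cap, so patient pays $4200 − $4178 = $22.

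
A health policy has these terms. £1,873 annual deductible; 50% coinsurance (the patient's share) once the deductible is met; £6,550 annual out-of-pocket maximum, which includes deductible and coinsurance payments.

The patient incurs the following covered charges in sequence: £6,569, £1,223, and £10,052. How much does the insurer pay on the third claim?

£8,334.50

#1 (£6,569): £1,873 to deductible, leaving £4,696; patient's 50% is £2,348. Patient owes £4,221 (running OOP £4,221). Insurer: £6,569 − £4,221 = £2,348.
#2 (£1,223): deductible met; 50% of £1,223 = £611.50. Patient owes £611.50 (running OOP £4,832.50). Plan pays £1,223 − £611.50 = £611.50.
#3 (£10,052): 50% coinsurance on £10,052 = £5,026. That would push OOP to £9,858.50, over the £6,550 cap, so patient pays £6,550 − £4,832.50 = £1,717.50. Plan pays £10,052 − £1,717.50 = £8,334.50.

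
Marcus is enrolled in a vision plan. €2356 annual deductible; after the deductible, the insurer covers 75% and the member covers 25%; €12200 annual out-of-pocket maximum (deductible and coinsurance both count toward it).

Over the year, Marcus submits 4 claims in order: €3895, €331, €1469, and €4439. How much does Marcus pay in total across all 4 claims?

€4300.50

Bill 1, €3895: deductible takes €2356, €1539 remains; member's 25% is €384.75. Member pays €2740.75; OOP now €2740.75.
Bill 2, €331: deductible met; 25% of €331 = €82.75. Member owes €82.75 (running OOP €2823.50).
Bill 3, €1469: deductible already satisfied, so member's share is 25% × €1469 = €367.25. Member pays €367.25; OOP now €3190.75.
Bill 4, €4439: deductible met; 25% of €4439 = €1109.75. Cost to member: €1109.75. OOP to date €4300.50.
Total paid by the member: €2740.75 + €82.75 + €367.25 + €1109.75 = €4300.50.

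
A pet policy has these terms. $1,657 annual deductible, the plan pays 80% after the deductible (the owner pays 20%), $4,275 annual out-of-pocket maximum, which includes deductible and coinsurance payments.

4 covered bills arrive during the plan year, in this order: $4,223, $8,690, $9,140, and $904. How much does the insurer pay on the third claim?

Claim 1 ($4,223): $1,657 finishes the deductible; $2,566 goes to coinsurance; owner's 20% is $513.20. Owner owes $2,170.20 (running OOP $2,170.20). Insurer: $4,223 − $2,170.20 = $2,052.80.
Claim 2 ($8,690): deductible met; 20% of $8,690 = $1,738. Cost to owner: $1,738. OOP to date $3,908.20. Insurer: $8,690 − $1,738 = $6,952.
Claim 3 ($9,140): 20% coinsurance on $9,140 = $1,828. OOP would hit $5,736.20 > $4,275, so the cap limits the owner to $4,275 − $3,908.20 = $366.80. Plan pays $9,140 − $366.80 = $8,773.20.

$8,773.20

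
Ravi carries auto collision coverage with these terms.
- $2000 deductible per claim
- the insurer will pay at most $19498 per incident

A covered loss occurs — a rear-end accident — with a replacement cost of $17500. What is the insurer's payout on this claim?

After the deductible, $17500 − $2000 = $15500 remains.
$15500 is within the $19498 limit, so the insurer pays $15500.

$15500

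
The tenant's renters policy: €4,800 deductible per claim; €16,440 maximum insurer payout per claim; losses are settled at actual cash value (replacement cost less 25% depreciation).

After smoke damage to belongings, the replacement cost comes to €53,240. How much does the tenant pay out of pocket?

€36,800

At 25% depreciation, ACV = €53,240 − €13,310 = €39,930.
Subtract the deductible: €39,930 − €4,800 = €35,130.
€35,130 exceeds the €16,440 limit, so the insurer pays the limit: €16,440.
Out of pocket: €53,240 − €16,440 = €36,800.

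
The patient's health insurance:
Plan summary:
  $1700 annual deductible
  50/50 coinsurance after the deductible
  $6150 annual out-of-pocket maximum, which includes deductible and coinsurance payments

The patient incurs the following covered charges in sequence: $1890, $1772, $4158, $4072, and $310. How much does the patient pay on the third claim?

Claim 1 — $1890: $1700 finishes the deductible; $190 goes to coinsurance; patient's 50% is $95. Cost to patient: $1795. OOP to date $1795.
Claim 2 — $1772: 50% coinsurance on $1772 = $886. Patient pays $886; OOP now $2681.
Claim 3 — $4158: deductible met; 50% of $4158 = $2079. Cost to patient: $2079. OOP to date $4760.

$2079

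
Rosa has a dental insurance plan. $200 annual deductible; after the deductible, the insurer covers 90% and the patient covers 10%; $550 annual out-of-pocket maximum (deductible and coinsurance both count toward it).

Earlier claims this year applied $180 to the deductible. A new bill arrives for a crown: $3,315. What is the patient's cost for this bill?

Deductible still to meet: $200 − $180 = $20.
The remaining $3,295 (= $3,315 − $20) moves to coinsurance.
10% of $3,295 = $329.50 falls to the patient.
Patient responsibility before any cap: $20 + $329.50 = $349.50.
Cumulative spending $180 + $349.50 = $529.50 stays under the $550 maximum.

$349.50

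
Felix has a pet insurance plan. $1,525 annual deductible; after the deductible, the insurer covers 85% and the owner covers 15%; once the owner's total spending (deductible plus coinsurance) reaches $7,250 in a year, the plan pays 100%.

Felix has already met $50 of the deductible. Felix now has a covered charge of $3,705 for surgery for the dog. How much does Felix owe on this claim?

$50 of the $1,525 deductible is already met, leaving $1,475.
That leaves $3,705 − $1,475 = $2,230 for coinsurance.
Coinsurance: $2,230 × 15% = $334.50.
Owner responsibility before any cap: $1,475 + $334.50 = $1,809.50.
Year-to-date out-of-pocket becomes $50 + $1,809.50 = $1,859.50, still under the $7,250 maximum, so no cap applies.

$1,809.50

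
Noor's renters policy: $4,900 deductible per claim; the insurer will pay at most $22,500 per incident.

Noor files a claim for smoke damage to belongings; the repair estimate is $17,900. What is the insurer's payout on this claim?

Less the $4,900 deductible: $17,900 − $4,900 = $13,000.
$13,000 ≤ $22,500, so the limit doesn't bind; insurer pays $13,000.

$13,000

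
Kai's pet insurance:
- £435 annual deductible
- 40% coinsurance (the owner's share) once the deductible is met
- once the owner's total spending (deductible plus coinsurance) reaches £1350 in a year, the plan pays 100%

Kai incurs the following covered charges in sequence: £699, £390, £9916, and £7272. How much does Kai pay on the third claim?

£653.40

Claim 1 (£699): £435 to deductible, leaving £264; coinsurance £264 × 40% = £105.60. Owner pays £540.60; OOP now £540.60.
Claim 2 (£390): deductible met; 40% of £390 = £156. Owner pays £156; OOP now £696.60.
Claim 3 (£9916): 40% coinsurance on £9916 = £3966.40. OOP would hit £4663 > £1350, so the cap limits the owner to £1350 − £696.60 = £653.40.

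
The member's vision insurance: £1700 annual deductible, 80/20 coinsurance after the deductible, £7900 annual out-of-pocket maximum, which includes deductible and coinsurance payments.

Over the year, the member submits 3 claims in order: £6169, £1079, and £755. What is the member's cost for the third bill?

#1 (£6169): £1700 finishes the deductible; £4469 goes to coinsurance; 20% of £4469 = £893.80. Cost to member: £2593.80. OOP to date £2593.80.
#2 (£1079): 20% coinsurance on £1079 = £215.80. Member pays £215.80; OOP now £2809.60.
#3 (£755): deductible already satisfied, so member's share is 20% × £755 = £151. Member pays £151; OOP now £2960.60.

£151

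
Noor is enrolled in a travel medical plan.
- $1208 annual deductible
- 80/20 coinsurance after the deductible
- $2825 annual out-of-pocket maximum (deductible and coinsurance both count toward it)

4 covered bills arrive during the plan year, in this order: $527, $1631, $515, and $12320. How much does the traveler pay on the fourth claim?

Claim 1 ($527): entire amount goes to the deductible. Traveler pays $527; OOP now $527.
Claim 2 ($1631): $681 to deductible, leaving $950; traveler's 20% is $190. Traveler pays $871; OOP now $1398.
Claim 3 ($515): deductible already satisfied, so traveler's share is 20% × $515 = $103. Traveler owes $103 (running OOP $1501).
Claim 4 ($12320): deductible already satisfied, so traveler's share is 20% × $12320 = $2464. OOP would hit $3965 > $2825, so the cap limits the traveler to $2825 − $1501 = $1324.

$1324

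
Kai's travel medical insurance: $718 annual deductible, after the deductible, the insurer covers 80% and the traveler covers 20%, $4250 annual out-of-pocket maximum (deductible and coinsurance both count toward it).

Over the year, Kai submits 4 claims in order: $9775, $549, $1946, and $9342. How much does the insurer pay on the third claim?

$1556.80

Bill 1, $9775: $718 to deductible, leaving $9057; coinsurance $9057 × 20% = $1811.40. Cost to traveler: $2529.40. OOP to date $2529.40. Plan pays $9775 − $2529.40 = $7245.60.
Bill 2, $549: 20% coinsurance on $549 = $109.80. Traveler owes $109.80 (running OOP $2639.20). Insurer: $549 − $109.80 = $439.20.
Bill 3, $1946: deductible met; 20% of $1946 = $389.20. Cost to traveler: $389.20. OOP to date $3028.40. Insurer: $1946 − $389.20 = $1556.80.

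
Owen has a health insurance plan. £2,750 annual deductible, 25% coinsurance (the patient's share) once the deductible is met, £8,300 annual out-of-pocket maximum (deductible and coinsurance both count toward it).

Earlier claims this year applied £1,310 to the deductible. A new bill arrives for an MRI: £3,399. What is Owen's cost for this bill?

£1,310 of the £2,750 deductible is already met, leaving £1,440.
After the £1,440 deductible portion, £3,399 − £1,440 = £1,959 is subject to coinsurance.
Coinsurance: £1,959 × 25% = £489.75.
That puts the patient's cost at £1,440 + £489.75 = £1,929.75 before any cap.
Year-to-date out-of-pocket becomes £1,310 + £1,929.75 = £3,239.75, still under the £8,300 maximum, so no cap applies.

£1,929.75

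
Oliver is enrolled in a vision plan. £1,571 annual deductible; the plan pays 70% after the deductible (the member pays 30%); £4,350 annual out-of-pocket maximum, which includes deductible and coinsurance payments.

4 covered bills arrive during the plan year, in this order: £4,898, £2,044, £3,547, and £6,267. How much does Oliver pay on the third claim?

#1 (£4,898): deductible takes £1,571, £3,327 remains; member's 30% is £998.10. Cost to member: £2,569.10. OOP to date £2,569.10.
#2 (£2,044): deductible already satisfied, so member's share is 30% × £2,044 = £613.20. Member owes £613.20 (running OOP £3,182.30).
#3 (£3,547): deductible met; 30% of £3,547 = £1,064.10. Member pays £1,064.10; OOP now £4,246.40.

£1,064.10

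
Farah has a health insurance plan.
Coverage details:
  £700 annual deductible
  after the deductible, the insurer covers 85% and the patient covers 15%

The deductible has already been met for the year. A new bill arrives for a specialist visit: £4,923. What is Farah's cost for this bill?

£738.45

The deductible is already satisfied, so the full bill goes to coinsurance.
15% of £4,923 = £738.45 falls to the patient.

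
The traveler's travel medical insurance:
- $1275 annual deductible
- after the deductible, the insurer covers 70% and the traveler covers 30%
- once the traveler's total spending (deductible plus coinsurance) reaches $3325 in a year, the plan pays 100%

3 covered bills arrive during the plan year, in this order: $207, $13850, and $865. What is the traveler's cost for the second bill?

$3118

Claim 1 ($207): entire amount goes to the deductible. Traveler pays $207; OOP now $207.
Claim 2 ($13850): $1068 to deductible, leaving $12782; coinsurance $12782 × 30% = $3834.60. Together that's $1068 + $3834.60 = $4902.60. Adding that to $207 gives $5109.60, past the $3325 cap; traveler pays only $3325 − $207 = $3118.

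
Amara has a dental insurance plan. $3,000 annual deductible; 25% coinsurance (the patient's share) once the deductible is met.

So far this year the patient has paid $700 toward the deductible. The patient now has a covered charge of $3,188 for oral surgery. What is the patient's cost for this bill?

Remaining deductible: $3,000 − $700 = $2,300.
That leaves $3,188 − $2,300 = $888 for coinsurance.
Patient's 25% share of $888 is $222.
So the patient owes $2,300 + $222 = $2,522.

$2,522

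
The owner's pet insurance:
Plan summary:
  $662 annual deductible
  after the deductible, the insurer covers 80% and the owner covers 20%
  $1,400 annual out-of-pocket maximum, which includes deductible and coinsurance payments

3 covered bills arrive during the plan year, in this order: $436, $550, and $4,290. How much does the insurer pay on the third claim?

Claim 1 ($436): fully absorbed by the deductible. Cost to owner: $436. OOP to date $436. Insurer: $436 − $436 = $0.
Claim 2 ($550): deductible takes $226, $324 remains; owner's 20% is $64.80. Owner owes $290.80 (running OOP $726.80). Plan pays $550 − $290.80 = $259.20.
Claim 3 ($4,290): deductible already satisfied, so owner's share is 20% × $4,290 = $858. OOP would hit $1,584.80 > $1,400, so the cap limits the owner to $1,400 − $726.80 = $673.20. Plan pays $4,290 − $673.20 = $3,616.80.

$3,616.80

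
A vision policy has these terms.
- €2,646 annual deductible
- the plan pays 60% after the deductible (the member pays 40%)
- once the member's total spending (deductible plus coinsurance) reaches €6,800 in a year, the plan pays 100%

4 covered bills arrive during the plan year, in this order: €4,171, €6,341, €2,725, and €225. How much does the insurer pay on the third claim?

Claim 1 — €4,171: €2,646 finishes the deductible; €1,525 goes to coinsurance; coinsurance €1,525 × 40% = €610. Member owes €3,256 (running OOP €3,256). Plan pays €4,171 − €3,256 = €915.
Claim 2 — €6,341: deductible met; 40% of €6,341 = €2,536.40. Member pays €2,536.40; OOP now €5,792.40. Insurer: €6,341 − €2,536.40 = €3,804.60.
Claim 3 — €2,725: deductible already satisfied, so member's share is 40% × €2,725 = €1,090. OOP would hit €6,882.40 > €6,800, so the cap limits the member to €6,800 − €5,792.40 = €1,007.60. Plan pays €2,725 − €1,007.60 = €1,717.40.

€1,717.40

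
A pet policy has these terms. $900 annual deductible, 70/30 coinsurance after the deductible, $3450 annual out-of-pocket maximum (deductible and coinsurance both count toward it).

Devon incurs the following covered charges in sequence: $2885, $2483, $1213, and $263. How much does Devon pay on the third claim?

$363.90

Claim 1 ($2885): deductible takes $900, $1985 remains; owner's 30% is $595.50. Owner pays $1495.50; OOP now $1495.50.
Claim 2 ($2483): deductible met; 30% of $2483 = $744.90. Owner pays $744.90; OOP now $2240.40.
Claim 3 ($1213): 30% coinsurance on $1213 = $363.90. Cost to owner: $363.90. OOP to date $2604.30.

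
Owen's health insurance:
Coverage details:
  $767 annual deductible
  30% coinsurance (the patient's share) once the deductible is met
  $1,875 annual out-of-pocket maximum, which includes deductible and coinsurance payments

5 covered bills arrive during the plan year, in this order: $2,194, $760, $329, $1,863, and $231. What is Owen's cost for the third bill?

$98.70

Claim 1 — $2,194: $767 to deductible, leaving $1,427; coinsurance $1,427 × 30% = $428.10. Patient pays $1,195.10; OOP now $1,195.10.
Claim 2 — $760: deductible already satisfied, so patient's share is 30% × $760 = $228. Patient pays $228; OOP now $1,423.10.
Claim 3 — $329: deductible already satisfied, so patient's share is 30% × $329 = $98.70. Patient pays $98.70; OOP now $1,521.80.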